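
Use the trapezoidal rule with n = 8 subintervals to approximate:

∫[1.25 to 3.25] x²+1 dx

f(x) = x²+1
a = 1.25, b = 3.25, n = 8
h = (b - a)/n = 0.250000

Trapezoidal rule: (h/2)[f(x₀) + 2f(x₁) + 2f(x₂) + ... + f(xₙ)]

x_0 = 1.2500, f(x_0) = 2.562500, coefficient = 1
x_1 = 1.5000, f(x_1) = 3.250000, coefficient = 2
x_2 = 1.7500, f(x_2) = 4.062500, coefficient = 2
x_3 = 2.0000, f(x_3) = 5.000000, coefficient = 2
x_4 = 2.2500, f(x_4) = 6.062500, coefficient = 2
x_5 = 2.5000, f(x_5) = 7.250000, coefficient = 2
x_6 = 2.7500, f(x_6) = 8.562500, coefficient = 2
x_7 = 3.0000, f(x_7) = 10.000000, coefficient = 2
x_8 = 3.2500, f(x_8) = 11.562500, coefficient = 1

I ≈ (0.250000/2) × 102.500000 = 12.812500
Exact value: 12.791667
Error: 0.020833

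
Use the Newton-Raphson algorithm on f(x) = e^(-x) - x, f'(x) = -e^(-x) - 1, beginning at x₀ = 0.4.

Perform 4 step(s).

f(x) = e^(-x) - x
f'(x) = -e^(-x) - 1
x₀ = 0.4

Newton-Raphson formula: x_{n+1} = x_n - f(x_n)/f'(x_n)

Iteration 1:
  f(0.400000) = 0.270320
  f'(0.400000) = -1.670320
  x_1 = 0.400000 - 0.270320/(-1.670320) = 0.561837
Iteration 2:
  f(0.561837) = 0.008323
  f'(0.561837) = -1.570161
  x_2 = 0.561837 - 0.008323/(-1.570161) = 0.567138
Iteration 3:
  f(0.567138) = 0.000008
  f'(0.567138) = -1.567146
  x_3 = 0.567138 - 0.000008/(-1.567146) = 0.567143
Iteration 4:
  f(0.567143) = 0.000000
  f'(0.567143) = -1.567143
  x_4 = 0.567143 - 0.000000/(-1.567143) = 0.567143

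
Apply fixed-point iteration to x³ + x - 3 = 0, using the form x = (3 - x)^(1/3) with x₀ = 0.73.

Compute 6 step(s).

Equation: x³ + x - 3 = 0
Fixed-point form: x = (3 - x)^(1/3)
x₀ = 0.73

x_1 = g(0.730000) = 1.314242
x_2 = g(1.314242) = 1.190141
x_3 = g(1.190141) = 1.218657
x_4 = g(1.218657) = 1.212223
x_5 = g(1.212223) = 1.213681
x_6 = g(1.213681) = 1.213351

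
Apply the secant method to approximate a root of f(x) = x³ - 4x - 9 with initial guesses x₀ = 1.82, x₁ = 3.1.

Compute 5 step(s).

f(x) = x³ - 4x - 9
x₀ = 1.82, x₁ = 3.1

Secant formula: x_{n+1} = x_n - f(x_n)(x_n - x_{n-1})/(f(x_n) - f(x_{n-1}))

Iteration 1:
  f(1.820000) = -10.251432
  f(3.100000) = 8.391000
  x_2 = 3.100000 - 8.391000×(3.100000 - 1.820000)/(8.391000 - (-10.251432))
       = 2.523869
Iteration 2:
  f(3.100000) = 8.391000
  f(2.523869) = -3.018643
  x_3 = 2.523869 - (-3.018643)×(2.523869 - 3.100000)/(-3.018643 - 8.391000)
       = 2.676296
Iteration 3:
  f(2.523869) = -3.018643
  f(2.676296) = -0.536056
  x_4 = 2.676296 - (-0.536056)×(2.676296 - 2.523869)/(-0.536056 - (-3.018643))
       = 2.709209
Iteration 4:
  f(2.676296) = -0.536056
  f(2.709209) = 0.048248
  x_5 = 2.709209 - 0.048248×(2.709209 - 2.676296)/(0.048248 - (-0.536056))
       = 2.706491
Iteration 5:
  f(2.709209) = 0.048248
  f(2.706491) = -0.000664
  x_6 = 2.706491 - (-0.000664)×(2.706491 - 2.709209)/(-0.000664 - 0.048248)
       = 2.706528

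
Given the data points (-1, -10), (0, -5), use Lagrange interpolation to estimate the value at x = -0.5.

Lagrange interpolation formula:
P(x) = Σ yᵢ × Lᵢ(x)
where Lᵢ(x) = Π_{j≠i} (x - xⱼ)/(xᵢ - xⱼ)

L_0(-0.5) = (-0.5 - 0)/(-1 - 0) = 0.500000
L_1(-0.5) = (-0.5 - (-1))/(0 - (-1)) = 0.500000

P(-0.5) = (-10)×L_0(-0.5) + (-5)×L_1(-0.5)
P(-0.5) = -7.500000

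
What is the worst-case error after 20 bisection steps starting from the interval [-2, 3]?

Bisection error bound: |error| ≤ (b-a)/2^n
|error| ≤ (3 - (-2))/2^20 = 5/2^20
|error| ≤ 0.0000047684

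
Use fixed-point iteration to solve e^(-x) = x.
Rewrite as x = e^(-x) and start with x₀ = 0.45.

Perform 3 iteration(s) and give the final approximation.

Equation: e^(-x) = x
Fixed-point form: x = e^(-x)
x₀ = 0.45

x_1 = g(0.450000) = 0.637628
x_2 = g(0.637628) = 0.528545
x_3 = g(0.528545) = 0.589462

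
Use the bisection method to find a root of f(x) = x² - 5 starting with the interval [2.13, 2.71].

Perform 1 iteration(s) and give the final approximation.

f(x) = x² - 5
Initial interval: [2.13, 2.71]

Iteration 1:
  c_1 = (2.130000 + 2.710000)/2 = 2.420000
  f(c_1) = f(2.420000) = 0.856400
  f(a) × f(c) < 0, new interval: [2.130000, 2.420000]

After 1 iteration(s), the approximation is c_1 = 2.420000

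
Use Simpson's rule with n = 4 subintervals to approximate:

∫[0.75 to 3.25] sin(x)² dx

f(x) = sin(x)²
a = 0.75, b = 3.25, n = 4
h = (b - a)/n = 0.625000

Simpson's rule: (h/3)[f(x₀) + 4f(x₁) + 2f(x₂) + ... + f(xₙ)]

x_0 = 0.7500, f(x_0) = 0.464631, coefficient = 1
x_1 = 1.3750, f(x_1) = 0.962151, coefficient = 4
x_2 = 2.0000, f(x_2) = 0.826822, coefficient = 2
x_3 = 2.6250, f(x_3) = 0.243957, coefficient = 4
x_4 = 3.2500, f(x_4) = 0.011706, coefficient = 1

I ≈ (0.625000/3) × 6.954415 = 1.448836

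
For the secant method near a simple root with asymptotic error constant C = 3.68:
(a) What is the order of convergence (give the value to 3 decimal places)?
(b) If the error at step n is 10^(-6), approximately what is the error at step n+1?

(a) Secant method has superlinear convergence with order φ = (1+√5)/2 ≈ 1.618.
    This means |e_{n+1}| ≈ C|e_n|^1.618.

(b) With |e_n| = 10^(-6) and C = 3.68:
    |e_{n+1}| ≈ 3.68 × (10^(-6))^1.618 = 3.68 × 10^(-9.71)

(a) ≈ 1.618 (golden ratio); (b) |e_{n+1}| ≈ 7.205e-10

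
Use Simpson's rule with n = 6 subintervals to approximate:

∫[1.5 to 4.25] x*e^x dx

f(x) = x*e^x
a = 1.5, b = 4.25, n = 6
h = (b - a)/n = 0.458333

Simpson's rule: (h/3)[f(x₀) + 4f(x₁) + 2f(x₂) + ... + f(xₙ)]

x_0 = 1.5000, f(x_0) = 6.722534, coefficient = 1
x_1 = 1.9583, f(x_1) = 13.879697, coefficient = 4
x_2 = 2.4167, f(x_2) = 27.087053, coefficient = 2
x_3 = 2.8750, f(x_3) = 50.960594, coefficient = 4
x_4 = 3.3333, f(x_4) = 93.438750, coefficient = 2
x_5 = 3.7917, f(x_5) = 168.085427, coefficient = 4
x_6 = 4.2500, f(x_6) = 297.948002, coefficient = 1

I ≈ (0.458333/3) × 1477.425012 = 225.717710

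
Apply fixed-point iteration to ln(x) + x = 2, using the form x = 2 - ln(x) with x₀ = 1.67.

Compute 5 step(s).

Equation: ln(x) + x = 2
Fixed-point form: x = 2 - ln(x)
x₀ = 1.67

x_1 = g(1.670000) = 1.487176
x_2 = g(1.487176) = 1.603121
x_3 = g(1.603121) = 1.528048
x_4 = g(1.528048) = 1.576009
x_5 = g(1.576009) = 1.545104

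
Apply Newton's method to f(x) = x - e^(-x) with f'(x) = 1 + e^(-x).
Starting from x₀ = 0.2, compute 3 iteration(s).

f(x) = x - e^(-x)
f'(x) = 1 + e^(-x)
x₀ = 0.2

Newton-Raphson formula: x_{n+1} = x_n - f(x_n)/f'(x_n)

Iteration 1:
  f(0.200000) = -0.618731
  f'(0.200000) = 1.818731
  x_1 = 0.200000 - (-0.618731)/1.818731 = 0.540199
Iteration 2:
  f(0.540199) = -0.042433
  f'(0.540199) = 1.582632
  x_2 = 0.540199 - (-0.042433)/1.582632 = 0.567011
Iteration 3:
  f(0.567011) = -0.000208
  f'(0.567011) = 1.567218
  x_3 = 0.567011 - (-0.000208)/1.567218 = 0.567143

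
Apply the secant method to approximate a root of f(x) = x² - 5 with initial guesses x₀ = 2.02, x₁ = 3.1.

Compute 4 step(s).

f(x) = x² - 5
x₀ = 2.02, x₁ = 3.1

Secant formula: x_{n+1} = x_n - f(x_n)(x_n - x_{n-1})/(f(x_n) - f(x_{n-1}))

Iteration 1:
  f(2.020000) = -0.919600
  f(3.100000) = 4.610000
  x_2 = 3.100000 - 4.610000×(3.100000 - 2.020000)/(4.610000 - (-0.919600))
       = 2.199609
Iteration 2:
  f(3.100000) = 4.610000
  f(2.199609) = -0.161719
  x_3 = 2.199609 - (-0.161719)×(2.199609 - 3.100000)/(-0.161719 - 4.610000)
       = 2.230125
Iteration 3:
  f(2.199609) = -0.161719
  f(2.230125) = -0.026544
  x_4 = 2.230125 - (-0.026544)×(2.230125 - 2.199609)/(-0.026544 - (-0.161719))
       = 2.236117
Iteration 4:
  f(2.230125) = -0.026544
  f(2.236117) = 0.000219
  x_5 = 2.236117 - 0.000219×(2.236117 - 2.230125)/(0.000219 - (-0.026544))
       = 2.236068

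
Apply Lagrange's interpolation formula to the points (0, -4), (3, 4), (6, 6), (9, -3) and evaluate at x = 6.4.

Lagrange interpolation formula:
P(x) = Σ yᵢ × Lᵢ(x)
where Lᵢ(x) = Π_{j≠i} (x - xⱼ)/(xᵢ - xⱼ)

L_0(6.4) = (6.4 - 3)/(0 - 3) × (6.4 - 6)/(0 - 6) × (6.4 - 9)/(0 - 9) = 0.021827
L_1(6.4) = (6.4 - 0)/(3 - 0) × (6.4 - 6)/(3 - 6) × (6.4 - 9)/(3 - 9) = -0.123259
L_2(6.4) = (6.4 - 0)/(6 - 0) × (6.4 - 3)/(6 - 3) × (6.4 - 9)/(6 - 9) = 1.047704
L_3(6.4) = (6.4 - 0)/(9 - 0) × (6.4 - 3)/(9 - 3) × (6.4 - 6)/(9 - 6) = 0.053728

P(6.4) = (-4)×L_0(6.4) + 4×L_1(6.4) + 6×L_2(6.4) + (-3)×L_3(6.4)
P(6.4) = 5.544691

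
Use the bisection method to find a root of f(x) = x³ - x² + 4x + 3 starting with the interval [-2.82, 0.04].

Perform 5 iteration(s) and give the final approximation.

f(x) = x³ - x² + 4x + 3
Initial interval: [-2.82, 0.04]

Iteration 1:
  c_1 = (-2.820000 + 0.040000)/2 = -1.390000
  f(c_1) = f(-1.390000) = -7.177719
  f(a) × f(c) ≥ 0, new interval: [-1.390000, 0.040000]
Iteration 2:
  c_2 = (-1.390000 + 0.040000)/2 = -0.675000
  f(c_2) = f(-0.675000) = -0.463172
  f(a) × f(c) ≥ 0, new interval: [-0.675000, 0.040000]
Iteration 3:
  c_3 = (-0.675000 + 0.040000)/2 = -0.317500
  f(c_3) = f(-0.317500) = 1.597188
  f(a) × f(c) < 0, new interval: [-0.675000, -0.317500]
Iteration 4:
  c_4 = (-0.675000 + (-0.317500))/2 = -0.496250
  f(c_4) = f(-0.496250) = 0.646527
  f(a) × f(c) < 0, new interval: [-0.675000, -0.496250]
Iteration 5:
  c_5 = (-0.675000 + (-0.496250))/2 = -0.585625
  f(c_5) = f(-0.585625) = 0.113699
  f(a) × f(c) < 0, new interval: [-0.675000, -0.585625]

After 5 iteration(s), the approximation is c_5 = -0.585625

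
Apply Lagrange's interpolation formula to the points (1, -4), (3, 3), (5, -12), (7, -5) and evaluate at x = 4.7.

Lagrange interpolation formula:
P(x) = Σ yᵢ × Lᵢ(x)
where Lᵢ(x) = Π_{j≠i} (x - xⱼ)/(xᵢ - xⱼ)

L_0(4.7) = (4.7 - 3)/(1 - 3) × (4.7 - 5)/(1 - 5) × (4.7 - 7)/(1 - 7) = -0.024437
L_1(4.7) = (4.7 - 1)/(3 - 1) × (4.7 - 5)/(3 - 5) × (4.7 - 7)/(3 - 7) = 0.159562
L_2(4.7) = (4.7 - 1)/(5 - 1) × (4.7 - 3)/(5 - 3) × (4.7 - 7)/(5 - 7) = 0.904188
L_3(4.7) = (4.7 - 1)/(7 - 1) × (4.7 - 3)/(7 - 3) × (4.7 - 5)/(7 - 5) = -0.039312

P(4.7) = (-4)×L_0(4.7) + 3×L_1(4.7) + (-12)×L_2(4.7) + (-5)×L_3(4.7)
P(4.7) = -10.077250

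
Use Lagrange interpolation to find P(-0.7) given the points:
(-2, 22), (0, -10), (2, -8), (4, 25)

Lagrange interpolation formula:
P(x) = Σ yᵢ × Lᵢ(x)
where Lᵢ(x) = Π_{j≠i} (x - xⱼ)/(xᵢ - xⱼ)

L_0(-0.7) = (-0.7 - 0)/(-2 - 0) × (-0.7 - 2)/(-2 - 2) × (-0.7 - 4)/(-2 - 4) = 0.185062
L_1(-0.7) = (-0.7 - (-2))/(0 - (-2)) × (-0.7 - 2)/(0 - 2) × (-0.7 - 4)/(0 - 4) = 1.031063
L_2(-0.7) = (-0.7 - (-2))/(2 - (-2)) × (-0.7 - 0)/(2 - 0) × (-0.7 - 4)/(2 - 4) = -0.267313
L_3(-0.7) = (-0.7 - (-2))/(4 - (-2)) × (-0.7 - 0)/(4 - 0) × (-0.7 - 2)/(4 - 2) = 0.051188

P(-0.7) = 22×L_0(-0.7) + (-10)×L_1(-0.7) + (-8)×L_2(-0.7) + 25×L_3(-0.7)
P(-0.7) = -2.821063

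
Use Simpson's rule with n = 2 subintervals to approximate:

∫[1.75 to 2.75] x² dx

f(x) = x²
a = 1.75, b = 2.75, n = 2
h = (b - a)/n = 0.500000

Simpson's rule: (h/3)[f(x₀) + 4f(x₁) + 2f(x₂) + ... + f(xₙ)]

x_0 = 1.7500, f(x_0) = 3.062500, coefficient = 1
x_1 = 2.2500, f(x_1) = 5.062500, coefficient = 4
x_2 = 2.7500, f(x_2) = 7.562500, coefficient = 1

I ≈ (0.500000/3) × 30.875000 = 5.145833
Exact value: 5.145833
Error: 0.000000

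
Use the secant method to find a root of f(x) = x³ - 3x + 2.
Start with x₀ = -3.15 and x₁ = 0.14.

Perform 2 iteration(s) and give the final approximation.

f(x) = x³ - 3x + 2
x₀ = -3.15, x₁ = 0.14

Secant formula: x_{n+1} = x_n - f(x_n)(x_n - x_{n-1})/(f(x_n) - f(x_{n-1}))

Iteration 1:
  f(-3.150000) = -19.805875
  f(0.140000) = 1.582744
  x_2 = 0.140000 - 1.582744×(0.140000 - (-3.150000))/(1.582744 - (-19.805875))
       = -0.103458
Iteration 2:
  f(0.140000) = 1.582744
  f(-0.103458) = 2.309266
  x_3 = -0.103458 - 2.309266×(-0.103458 - 0.140000)/(2.309266 - 1.582744)
       = 0.670378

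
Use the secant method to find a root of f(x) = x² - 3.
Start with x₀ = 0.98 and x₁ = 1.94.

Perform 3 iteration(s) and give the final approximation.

f(x) = x² - 3
x₀ = 0.98, x₁ = 1.94

Secant formula: x_{n+1} = x_n - f(x_n)(x_n - x_{n-1})/(f(x_n) - f(x_{n-1}))

Iteration 1:
  f(0.980000) = -2.039600
  f(1.940000) = 0.763600
  x_2 = 1.940000 - 0.763600×(1.940000 - 0.980000)/(0.763600 - (-2.039600))
       = 1.678493
Iteration 2:
  f(1.940000) = 0.763600
  f(1.678493) = -0.182661
  x_3 = 1.678493 - (-0.182661)×(1.678493 - 1.940000)/(-0.182661 - 0.763600)
       = 1.728973
Iteration 3:
  f(1.678493) = -0.182661
  f(1.728973) = -0.010653
  x_4 = 1.728973 - (-0.010653)×(1.728973 - 1.678493)/(-0.010653 - (-0.182661))
       = 1.732099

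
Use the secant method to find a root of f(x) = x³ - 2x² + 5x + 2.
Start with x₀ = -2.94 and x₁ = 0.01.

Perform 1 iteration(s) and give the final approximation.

f(x) = x³ - 2x² + 5x + 2
x₀ = -2.94, x₁ = 0.01

Secant formula: x_{n+1} = x_n - f(x_n)(x_n - x_{n-1})/(f(x_n) - f(x_{n-1}))

Iteration 1:
  f(-2.940000) = -55.399384
  f(0.010000) = 2.049801
  x_2 = 0.010000 - 2.049801×(0.010000 - (-2.940000))/(2.049801 - (-55.399384))
       = -0.095257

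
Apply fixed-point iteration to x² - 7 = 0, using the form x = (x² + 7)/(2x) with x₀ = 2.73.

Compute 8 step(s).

Equation: x² - 7 = 0
Fixed-point form: x = (x² + 7)/(2x)
x₀ = 2.73

x_1 = g(2.730000) = 2.647051
x_2 = g(2.647051) = 2.645752
x_3 = g(2.645752) = 2.645751
x_4 = g(2.645751) = 2.645751
x_5 = g(2.645751) = 2.645751
x_6 = g(2.645751) = 2.645751
x_7 = g(2.645751) = 2.645751
x_8 = g(2.645751) = 2.645751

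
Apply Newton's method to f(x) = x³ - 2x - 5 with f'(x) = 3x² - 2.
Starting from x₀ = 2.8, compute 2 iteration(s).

f(x) = x³ - 2x - 5
f'(x) = 3x² - 2
x₀ = 2.8

Newton-Raphson formula: x_{n+1} = x_n - f(x_n)/f'(x_n)

Iteration 1:
  f(2.800000) = 11.352000
  f'(2.800000) = 21.520000
  x_1 = 2.800000 - 11.352000/21.520000 = 2.272491
Iteration 2:
  f(2.272491) = 2.190647
  f'(2.272491) = 13.492642
  x_2 = 2.272491 - 2.190647/13.492642 = 2.110132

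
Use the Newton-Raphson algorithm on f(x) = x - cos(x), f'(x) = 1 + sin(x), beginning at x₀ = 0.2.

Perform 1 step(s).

f(x) = x - cos(x)
f'(x) = 1 + sin(x)
x₀ = 0.2

Newton-Raphson formula: x_{n+1} = x_n - f(x_n)/f'(x_n)

Iteration 1:
  f(0.200000) = -0.780067
  f'(0.200000) = 1.198669
  x_1 = 0.200000 - (-0.780067)/1.198669 = 0.850777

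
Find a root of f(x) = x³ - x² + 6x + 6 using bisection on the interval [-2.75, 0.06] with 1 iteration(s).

f(x) = x³ - x² + 6x + 6
Initial interval: [-2.75, 0.06]

Iteration 1:
  c_1 = (-2.750000 + 0.060000)/2 = -1.345000
  f(c_1) = f(-1.345000) = -6.312164
  f(a) × f(c) ≥ 0, new interval: [-1.345000, 0.060000]

After 1 iteration(s), the approximation is c_1 = -1.345000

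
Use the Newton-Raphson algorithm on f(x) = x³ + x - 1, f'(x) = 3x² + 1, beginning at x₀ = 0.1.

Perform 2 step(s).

f(x) = x³ + x - 1
f'(x) = 3x² + 1
x₀ = 0.1

Newton-Raphson formula: x_{n+1} = x_n - f(x_n)/f'(x_n)

Iteration 1:
  f(0.100000) = -0.899000
  f'(0.100000) = 1.030000
  x_1 = 0.100000 - (-0.899000)/1.030000 = 0.972816
Iteration 2:
  f(0.972816) = 0.893459
  f'(0.972816) = 3.839110
  x_2 = 0.972816 - 0.893459/3.839110 = 0.740090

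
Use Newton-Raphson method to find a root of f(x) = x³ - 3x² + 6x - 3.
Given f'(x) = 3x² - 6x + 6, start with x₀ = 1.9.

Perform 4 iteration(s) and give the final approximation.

f(x) = x³ - 3x² + 6x - 3
f'(x) = 3x² - 6x + 6
x₀ = 1.9

Newton-Raphson formula: x_{n+1} = x_n - f(x_n)/f'(x_n)

Iteration 1:
  f(1.900000) = 4.429000
  f'(1.900000) = 5.430000
  x_1 = 1.900000 - 4.429000/5.430000 = 1.084346
Iteration 2:
  f(1.084346) = 1.253639
  f'(1.084346) = 3.021343
  x_2 = 1.084346 - 1.253639/3.021343 = 0.669419
Iteration 3:
  f(0.669419) = -0.027872
  f'(0.669419) = 3.327852
  x_3 = 0.669419 - (-0.027872)/3.327852 = 0.677794
Iteration 4:
  f(0.677794) = -0.000069
  f'(0.677794) = 3.311450
  x_4 = 0.677794 - (-0.000069)/3.311450 = 0.677815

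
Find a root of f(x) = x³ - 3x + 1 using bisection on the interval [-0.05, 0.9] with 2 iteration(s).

f(x) = x³ - 3x + 1
Initial interval: [-0.05, 0.9]

Iteration 1:
  c_1 = (-0.050000 + 0.900000)/2 = 0.425000
  f(c_1) = f(0.425000) = -0.198234
  f(a) × f(c) < 0, new interval: [-0.050000, 0.425000]
Iteration 2:
  c_2 = (-0.050000 + 0.425000)/2 = 0.187500
  f(c_2) = f(0.187500) = 0.444092
  f(a) × f(c) ≥ 0, new interval: [0.187500, 0.425000]

After 2 iteration(s), the approximation is c_2 = 0.187500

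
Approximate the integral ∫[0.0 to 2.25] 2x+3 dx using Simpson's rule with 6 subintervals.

f(x) = 2x+3
a = 0.0, b = 2.25, n = 6
h = (b - a)/n = 0.375000

Simpson's rule: (h/3)[f(x₀) + 4f(x₁) + 2f(x₂) + ... + f(xₙ)]

x_0 = 0.0000, f(x_0) = 3.000000, coefficient = 1
x_1 = 0.3750, f(x_1) = 3.750000, coefficient = 4
x_2 = 0.7500, f(x_2) = 4.500000, coefficient = 2
x_3 = 1.1250, f(x_3) = 5.250000, coefficient = 4
x_4 = 1.5000, f(x_4) = 6.000000, coefficient = 2
x_5 = 1.8750, f(x_5) = 6.750000, coefficient = 4
x_6 = 2.2500, f(x_6) = 7.500000, coefficient = 1

I ≈ (0.375000/3) × 94.500000 = 11.812500
Exact value: 11.812500
Error: 0.000000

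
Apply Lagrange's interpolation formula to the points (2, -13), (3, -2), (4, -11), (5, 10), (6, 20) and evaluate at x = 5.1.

Lagrange interpolation formula:
P(x) = Σ yᵢ × Lᵢ(x)
where Lᵢ(x) = Π_{j≠i} (x - xⱼ)/(xᵢ - xⱼ)

L_0(5.1) = (5.1 - 3)/(2 - 3) × (5.1 - 4)/(2 - 4) × (5.1 - 5)/(2 - 5) × (5.1 - 6)/(2 - 6) = -0.008662
L_1(5.1) = (5.1 - 2)/(3 - 2) × (5.1 - 4)/(3 - 4) × (5.1 - 5)/(3 - 5) × (5.1 - 6)/(3 - 6) = 0.051150
L_2(5.1) = (5.1 - 2)/(4 - 2) × (5.1 - 3)/(4 - 3) × (5.1 - 5)/(4 - 5) × (5.1 - 6)/(4 - 6) = -0.146475
L_3(5.1) = (5.1 - 2)/(5 - 2) × (5.1 - 3)/(5 - 3) × (5.1 - 4)/(5 - 4) × (5.1 - 6)/(5 - 6) = 1.074150
L_4(5.1) = (5.1 - 2)/(6 - 2) × (5.1 - 3)/(6 - 3) × (5.1 - 4)/(6 - 4) × (5.1 - 5)/(6 - 5) = 0.029837

P(5.1) = (-13)×L_0(5.1) + (-2)×L_1(5.1) + (-11)×L_2(5.1) + 10×L_3(5.1) + 20×L_4(5.1)
P(5.1) = 12.959787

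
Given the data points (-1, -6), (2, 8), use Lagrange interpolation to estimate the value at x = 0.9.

Lagrange interpolation formula:
P(x) = Σ yᵢ × Lᵢ(x)
where Lᵢ(x) = Π_{j≠i} (x - xⱼ)/(xᵢ - xⱼ)

L_0(0.9) = (0.9 - 2)/(-1 - 2) = 0.366667
L_1(0.9) = (0.9 - (-1))/(2 - (-1)) = 0.633333

P(0.9) = (-6)×L_0(0.9) + 8×L_1(0.9)
P(0.9) = 2.866667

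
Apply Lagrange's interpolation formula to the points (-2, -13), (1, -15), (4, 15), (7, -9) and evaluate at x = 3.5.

Lagrange interpolation formula:
P(x) = Σ yᵢ × Lᵢ(x)
where Lᵢ(x) = Π_{j≠i} (x - xⱼ)/(xᵢ - xⱼ)

L_0(3.5) = (3.5 - 1)/(-2 - 1) × (3.5 - 4)/(-2 - 4) × (3.5 - 7)/(-2 - 7) = -0.027006
L_1(3.5) = (3.5 - (-2))/(1 - (-2)) × (3.5 - 4)/(1 - 4) × (3.5 - 7)/(1 - 7) = 0.178241
L_2(3.5) = (3.5 - (-2))/(4 - (-2)) × (3.5 - 1)/(4 - 1) × (3.5 - 7)/(4 - 7) = 0.891204
L_3(3.5) = (3.5 - (-2))/(7 - (-2)) × (3.5 - 1)/(7 - 1) × (3.5 - 4)/(7 - 4) = -0.042438

P(3.5) = (-13)×L_0(3.5) + (-15)×L_1(3.5) + 15×L_2(3.5) + (-9)×L_3(3.5)
P(3.5) = 11.427469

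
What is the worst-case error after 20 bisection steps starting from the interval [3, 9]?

Bisection error bound: |error| ≤ (b-a)/2^n
|error| ≤ (9 - 3)/2^20 = 6/2^20
|error| ≤ 0.0000057220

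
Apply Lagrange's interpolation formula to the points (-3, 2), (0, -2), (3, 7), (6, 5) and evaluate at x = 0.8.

Lagrange interpolation formula:
P(x) = Σ yᵢ × Lᵢ(x)
where Lᵢ(x) = Π_{j≠i} (x - xⱼ)/(xᵢ - xⱼ)

L_0(0.8) = (0.8 - 0)/(-3 - 0) × (0.8 - 3)/(-3 - 3) × (0.8 - 6)/(-3 - 6) = -0.056494
L_1(0.8) = (0.8 - (-3))/(0 - (-3)) × (0.8 - 3)/(0 - 3) × (0.8 - 6)/(0 - 6) = 0.805037
L_2(0.8) = (0.8 - (-3))/(3 - (-3)) × (0.8 - 0)/(3 - 0) × (0.8 - 6)/(3 - 6) = 0.292741
L_3(0.8) = (0.8 - (-3))/(6 - (-3)) × (0.8 - 0)/(6 - 0) × (0.8 - 3)/(6 - 3) = -0.041284

P(0.8) = 2×L_0(0.8) + (-2)×L_1(0.8) + 7×L_2(0.8) + 5×L_3(0.8)
P(0.8) = 0.119704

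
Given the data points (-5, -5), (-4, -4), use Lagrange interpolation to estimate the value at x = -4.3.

Lagrange interpolation formula:
P(x) = Σ yᵢ × Lᵢ(x)
where Lᵢ(x) = Π_{j≠i} (x - xⱼ)/(xᵢ - xⱼ)

L_0(-4.3) = (-4.3 - (-4))/(-5 - (-4)) = 0.300000
L_1(-4.3) = (-4.3 - (-5))/(-4 - (-5)) = 0.700000

P(-4.3) = (-5)×L_0(-4.3) + (-4)×L_1(-4.3)
P(-4.3) = -4.300000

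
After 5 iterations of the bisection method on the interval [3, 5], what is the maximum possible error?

Bisection error bound: |error| ≤ (b-a)/2^n
|error| ≤ (5 - 3)/2^5 = 2/2^5
|error| ≤ 0.0625000000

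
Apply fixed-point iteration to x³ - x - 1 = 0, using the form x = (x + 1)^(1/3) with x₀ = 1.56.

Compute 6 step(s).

Equation: x³ - x - 1 = 0
Fixed-point form: x = (x + 1)^(1/3)
x₀ = 1.56

x_1 = g(1.560000) = 1.367981
x_2 = g(1.367981) = 1.332885
x_3 = g(1.332885) = 1.326267
x_4 = g(1.326267) = 1.325012
x_5 = g(1.325012) = 1.324774
x_6 = g(1.324774) = 1.324729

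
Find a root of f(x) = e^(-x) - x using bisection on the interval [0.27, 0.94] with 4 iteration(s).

f(x) = e^(-x) - x
Initial interval: [0.27, 0.94]

Iteration 1:
  c_1 = (0.270000 + 0.940000)/2 = 0.605000
  f(c_1) = f(0.605000) = -0.058926
  f(a) × f(c) < 0, new interval: [0.270000, 0.605000]
Iteration 2:
  c_2 = (0.270000 + 0.605000)/2 = 0.437500
  f(c_2) = f(0.437500) = 0.208149
  f(a) × f(c) ≥ 0, new interval: [0.437500, 0.605000]
Iteration 3:
  c_3 = (0.437500 + 0.605000)/2 = 0.521250
  f(c_3) = f(0.521250) = 0.072528
  f(a) × f(c) ≥ 0, new interval: [0.521250, 0.605000]
Iteration 4:
  c_4 = (0.521250 + 0.605000)/2 = 0.563125
  f(c_4) = f(0.563125) = 0.006302
  f(a) × f(c) ≥ 0, new interval: [0.563125, 0.605000]

After 4 iteration(s), the approximation is c_4 = 0.563125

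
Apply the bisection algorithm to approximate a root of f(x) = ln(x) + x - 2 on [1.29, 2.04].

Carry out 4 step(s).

f(x) = ln(x) + x - 2
Initial interval: [1.29, 2.04]

Iteration 1:
  c_1 = (1.290000 + 2.040000)/2 = 1.665000
  f(c_1) = f(1.665000) = 0.174825
  f(a) × f(c) < 0, new interval: [1.290000, 1.665000]
Iteration 2:
  c_2 = (1.290000 + 1.665000)/2 = 1.477500
  f(c_2) = f(1.477500) = -0.132149
  f(a) × f(c) ≥ 0, new interval: [1.477500, 1.665000]
Iteration 3:
  c_3 = (1.477500 + 1.665000)/2 = 1.571250
  f(c_3) = f(1.571250) = 0.023121
  f(a) × f(c) < 0, new interval: [1.477500, 1.571250]
Iteration 4:
  c_4 = (1.477500 + 1.571250)/2 = 1.524375
  f(c_4) = f(1.524375) = -0.054041
  f(a) × f(c) ≥ 0, new interval: [1.524375, 1.571250]

After 4 iteration(s), the approximation is c_4 = 1.524375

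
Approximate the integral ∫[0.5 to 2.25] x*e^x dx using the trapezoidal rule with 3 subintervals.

f(x) = x*e^x
a = 0.5, b = 2.25, n = 3
h = (b - a)/n = 0.583333

Trapezoidal rule: (h/2)[f(x₀) + 2f(x₁) + 2f(x₂) + ... + f(xₙ)]

x_0 = 0.5000, f(x_0) = 0.824361, coefficient = 1
x_1 = 1.0833, f(x_1) = 3.200721, coefficient = 2
x_2 = 1.6667, f(x_2) = 8.824150, coefficient = 2
x_3 = 2.2500, f(x_3) = 21.347406, coefficient = 1

I ≈ (0.583333/2) × 46.221508 = 13.481273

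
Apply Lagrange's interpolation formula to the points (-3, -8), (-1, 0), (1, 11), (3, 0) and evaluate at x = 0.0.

Lagrange interpolation formula:
P(x) = Σ yᵢ × Lᵢ(x)
where Lᵢ(x) = Π_{j≠i} (x - xⱼ)/(xᵢ - xⱼ)

L_0(0.0) = (0.0 - (-1))/(-3 - (-1)) × (0.0 - 1)/(-3 - 1) × (0.0 - 3)/(-3 - 3) = -0.062500
L_1(0.0) = (0.0 - (-3))/(-1 - (-3)) × (0.0 - 1)/(-1 - 1) × (0.0 - 3)/(-1 - 3) = 0.562500
L_2(0.0) = (0.0 - (-3))/(1 - (-3)) × (0.0 - (-1))/(1 - (-1)) × (0.0 - 3)/(1 - 3) = 0.562500
L_3(0.0) = (0.0 - (-3))/(3 - (-3)) × (0.0 - (-1))/(3 - (-1)) × (0.0 - 1)/(3 - 1) = -0.062500

P(0.0) = (-8)×L_0(0.0) + 0×L_1(0.0) + 11×L_2(0.0) + 0×L_3(0.0)
P(0.0) = 6.687500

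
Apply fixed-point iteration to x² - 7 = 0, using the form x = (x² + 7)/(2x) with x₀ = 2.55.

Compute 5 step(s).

Equation: x² - 7 = 0
Fixed-point form: x = (x² + 7)/(2x)
x₀ = 2.55

x_1 = g(2.550000) = 2.647549
x_2 = g(2.647549) = 2.645752
x_3 = g(2.645752) = 2.645751
x_4 = g(2.645751) = 2.645751
x_5 = g(2.645751) = 2.645751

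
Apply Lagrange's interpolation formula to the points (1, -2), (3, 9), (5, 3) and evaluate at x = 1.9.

Lagrange interpolation formula:
P(x) = Σ yᵢ × Lᵢ(x)
where Lᵢ(x) = Π_{j≠i} (x - xⱼ)/(xᵢ - xⱼ)

L_0(1.9) = (1.9 - 3)/(1 - 3) × (1.9 - 5)/(1 - 5) = 0.426250
L_1(1.9) = (1.9 - 1)/(3 - 1) × (1.9 - 5)/(3 - 5) = 0.697500
L_2(1.9) = (1.9 - 1)/(5 - 1) × (1.9 - 3)/(5 - 3) = -0.123750

P(1.9) = (-2)×L_0(1.9) + 9×L_1(1.9) + 3×L_2(1.9)
P(1.9) = 5.053750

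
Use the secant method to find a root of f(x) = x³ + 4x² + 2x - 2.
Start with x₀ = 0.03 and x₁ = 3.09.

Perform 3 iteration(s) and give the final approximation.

f(x) = x³ + 4x² + 2x - 2
x₀ = 0.03, x₁ = 3.09

Secant formula: x_{n+1} = x_n - f(x_n)(x_n - x_{n-1})/(f(x_n) - f(x_{n-1}))

Iteration 1:
  f(0.030000) = -1.936373
  f(3.090000) = 71.876029
  x_2 = 3.090000 - 71.876029×(3.090000 - 0.030000)/(71.876029 - (-1.936373))
       = 0.110275
Iteration 2:
  f(3.090000) = 71.876029
  f(0.110275) = -1.729466
  x_3 = 0.110275 - (-1.729466)×(0.110275 - 3.090000)/(-1.729466 - 71.876029)
       = 0.180288
Iteration 3:
  f(0.110275) = -1.729466
  f(0.180288) = -1.503549
  x_4 = 0.180288 - (-1.503549)×(0.180288 - 0.110275)/(-1.503549 - (-1.729466))
       = 0.646245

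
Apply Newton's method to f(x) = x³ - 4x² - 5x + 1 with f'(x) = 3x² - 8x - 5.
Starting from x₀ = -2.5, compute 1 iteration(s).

f(x) = x³ - 4x² - 5x + 1
f'(x) = 3x² - 8x - 5
x₀ = -2.5

Newton-Raphson formula: x_{n+1} = x_n - f(x_n)/f'(x_n)

Iteration 1:
  f(-2.500000) = -27.125000
  f'(-2.500000) = 33.750000
  x_1 = -2.500000 - (-27.125000)/33.750000 = -1.696296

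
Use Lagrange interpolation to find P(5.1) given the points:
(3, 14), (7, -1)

Lagrange interpolation formula:
P(x) = Σ yᵢ × Lᵢ(x)
where Lᵢ(x) = Π_{j≠i} (x - xⱼ)/(xᵢ - xⱼ)

L_0(5.1) = (5.1 - 7)/(3 - 7) = 0.475000
L_1(5.1) = (5.1 - 3)/(7 - 3) = 0.525000

P(5.1) = 14×L_0(5.1) + (-1)×L_1(5.1)
P(5.1) = 6.125000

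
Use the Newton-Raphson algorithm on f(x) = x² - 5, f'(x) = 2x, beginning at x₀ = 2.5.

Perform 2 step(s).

f(x) = x² - 5
f'(x) = 2x
x₀ = 2.5

Newton-Raphson formula: x_{n+1} = x_n - f(x_n)/f'(x_n)

Iteration 1:
  f(2.500000) = 1.250000
  f'(2.500000) = 5.000000
  x_1 = 2.500000 - 1.250000/5.000000 = 2.250000
Iteration 2:
  f(2.250000) = 0.062500
  f'(2.250000) = 4.500000
  x_2 = 2.250000 - 0.062500/4.500000 = 2.236111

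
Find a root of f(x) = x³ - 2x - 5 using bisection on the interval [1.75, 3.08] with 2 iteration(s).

f(x) = x³ - 2x - 5
Initial interval: [1.75, 3.08]

Iteration 1:
  c_1 = (1.750000 + 3.080000)/2 = 2.415000
  f(c_1) = f(2.415000) = 4.254823
  f(a) × f(c) < 0, new interval: [1.750000, 2.415000]
Iteration 2:
  c_2 = (1.750000 + 2.415000)/2 = 2.082500
  f(c_2) = f(2.082500) = -0.133601
  f(a) × f(c) ≥ 0, new interval: [2.082500, 2.415000]

After 2 iteration(s), the approximation is c_2 = 2.082500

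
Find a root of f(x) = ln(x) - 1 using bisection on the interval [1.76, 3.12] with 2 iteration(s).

f(x) = ln(x) - 1
Initial interval: [1.76, 3.12]

Iteration 1:
  c_1 = (1.760000 + 3.120000)/2 = 2.440000
  f(c_1) = f(2.440000) = -0.108002
  f(a) × f(c) ≥ 0, new interval: [2.440000, 3.120000]
Iteration 2:
  c_2 = (2.440000 + 3.120000)/2 = 2.780000
  f(c_2) = f(2.780000) = 0.022451
  f(a) × f(c) < 0, new interval: [2.440000, 2.780000]

After 2 iteration(s), the approximation is c_2 = 2.780000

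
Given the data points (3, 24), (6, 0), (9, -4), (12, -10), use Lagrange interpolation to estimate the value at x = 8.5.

Lagrange interpolation formula:
P(x) = Σ yᵢ × Lᵢ(x)
where Lᵢ(x) = Π_{j≠i} (x - xⱼ)/(xᵢ - xⱼ)

L_0(8.5) = (8.5 - 6)/(3 - 6) × (8.5 - 9)/(3 - 9) × (8.5 - 12)/(3 - 12) = -0.027006
L_1(8.5) = (8.5 - 3)/(6 - 3) × (8.5 - 9)/(6 - 9) × (8.5 - 12)/(6 - 12) = 0.178241
L_2(8.5) = (8.5 - 3)/(9 - 3) × (8.5 - 6)/(9 - 6) × (8.5 - 12)/(9 - 12) = 0.891204
L_3(8.5) = (8.5 - 3)/(12 - 3) × (8.5 - 6)/(12 - 6) × (8.5 - 9)/(12 - 9) = -0.042438

P(8.5) = 24×L_0(8.5) + 0×L_1(8.5) + (-4)×L_2(8.5) + (-10)×L_3(8.5)
P(8.5) = -3.788580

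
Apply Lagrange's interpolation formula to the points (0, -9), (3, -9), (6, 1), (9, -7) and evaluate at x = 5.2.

Lagrange interpolation formula:
P(x) = Σ yᵢ × Lᵢ(x)
where Lᵢ(x) = Π_{j≠i} (x - xⱼ)/(xᵢ - xⱼ)

L_0(5.2) = (5.2 - 3)/(0 - 3) × (5.2 - 6)/(0 - 6) × (5.2 - 9)/(0 - 9) = -0.041284
L_1(5.2) = (5.2 - 0)/(3 - 0) × (5.2 - 6)/(3 - 6) × (5.2 - 9)/(3 - 9) = 0.292741
L_2(5.2) = (5.2 - 0)/(6 - 0) × (5.2 - 3)/(6 - 3) × (5.2 - 9)/(6 - 9) = 0.805037
L_3(5.2) = (5.2 - 0)/(9 - 0) × (5.2 - 3)/(9 - 3) × (5.2 - 6)/(9 - 6) = -0.056494

P(5.2) = (-9)×L_0(5.2) + (-9)×L_1(5.2) + 1×L_2(5.2) + (-7)×L_3(5.2)
P(5.2) = -1.062617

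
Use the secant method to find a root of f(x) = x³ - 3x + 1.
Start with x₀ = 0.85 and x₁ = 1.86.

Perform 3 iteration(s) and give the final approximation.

f(x) = x³ - 3x + 1
x₀ = 0.85, x₁ = 1.86

Secant formula: x_{n+1} = x_n - f(x_n)(x_n - x_{n-1})/(f(x_n) - f(x_{n-1}))

Iteration 1:
  f(0.850000) = -0.935875
  f(1.860000) = 1.854856
  x_2 = 1.860000 - 1.854856×(1.860000 - 0.850000)/(1.854856 - (-0.935875))
       = 1.188705
Iteration 2:
  f(1.860000) = 1.854856
  f(1.188705) = -0.886452
  x_3 = 1.188705 - (-0.886452)×(1.188705 - 1.860000)/(-0.886452 - 1.854856)
       = 1.405780
Iteration 3:
  f(1.188705) = -0.886452
  f(1.405780) = -0.439212
  x_4 = 1.405780 - (-0.439212)×(1.405780 - 1.188705)/(-0.439212 - (-0.886452))
       = 1.618960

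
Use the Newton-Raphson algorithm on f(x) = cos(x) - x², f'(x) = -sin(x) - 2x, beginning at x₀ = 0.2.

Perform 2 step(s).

f(x) = cos(x) - x²
f'(x) = -sin(x) - 2x
x₀ = 0.2

Newton-Raphson formula: x_{n+1} = x_n - f(x_n)/f'(x_n)

Iteration 1:
  f(0.200000) = 0.940067
  f'(0.200000) = -0.598669
  x_1 = 0.200000 - 0.940067/(-0.598669) = 1.770260
Iteration 2:
  f(1.770260) = -3.331965
  f'(1.770260) = -4.520693
  x_2 = 1.770260 - (-3.331965)/(-4.520693) = 1.033213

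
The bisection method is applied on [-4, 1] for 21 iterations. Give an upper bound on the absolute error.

Bisection error bound: |error| ≤ (b-a)/2^n
|error| ≤ (1 - (-4))/2^21 = 5/2^21
|error| ≤ 0.0000023842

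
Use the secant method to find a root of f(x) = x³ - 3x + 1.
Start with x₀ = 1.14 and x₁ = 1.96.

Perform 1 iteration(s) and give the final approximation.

f(x) = x³ - 3x + 1
x₀ = 1.14, x₁ = 1.96

Secant formula: x_{n+1} = x_n - f(x_n)(x_n - x_{n-1})/(f(x_n) - f(x_{n-1}))

Iteration 1:
  f(1.140000) = -0.938456
  f(1.960000) = 2.649536
  x_2 = 1.960000 - 2.649536×(1.960000 - 1.140000)/(2.649536 - (-0.938456))
       = 1.354475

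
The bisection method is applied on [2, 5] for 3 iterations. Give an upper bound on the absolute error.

Bisection error bound: |error| ≤ (b-a)/2^n
|error| ≤ (5 - 2)/2^3 = 3/2^3
|error| ≤ 0.3750000000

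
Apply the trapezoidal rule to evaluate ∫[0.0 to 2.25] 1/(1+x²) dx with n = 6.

f(x) = 1/(1+x²)
a = 0.0, b = 2.25, n = 6
h = (b - a)/n = 0.375000

Trapezoidal rule: (h/2)[f(x₀) + 2f(x₁) + 2f(x₂) + ... + f(xₙ)]

x_0 = 0.0000, f(x_0) = 1.000000, coefficient = 1
x_1 = 0.3750, f(x_1) = 0.876712, coefficient = 2
x_2 = 0.7500, f(x_2) = 0.640000, coefficient = 2
x_3 = 1.1250, f(x_3) = 0.441379, coefficient = 2
x_4 = 1.5000, f(x_4) = 0.307692, coefficient = 2
x_5 = 1.8750, f(x_5) = 0.221453, coefficient = 2
x_6 = 2.2500, f(x_6) = 0.164948, coefficient = 1

I ≈ (0.375000/2) × 6.139423 = 1.151142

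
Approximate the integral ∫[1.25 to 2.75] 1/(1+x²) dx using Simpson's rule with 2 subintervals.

f(x) = 1/(1+x²)
a = 1.25, b = 2.75, n = 2
h = (b - a)/n = 0.750000

Simpson's rule: (h/3)[f(x₀) + 4f(x₁) + 2f(x₂) + ... + f(xₙ)]

x_0 = 1.2500, f(x_0) = 0.390244, coefficient = 1
x_1 = 2.0000, f(x_1) = 0.200000, coefficient = 4
x_2 = 2.7500, f(x_2) = 0.116788, coefficient = 1

I ≈ (0.750000/3) × 1.307032 = 0.326758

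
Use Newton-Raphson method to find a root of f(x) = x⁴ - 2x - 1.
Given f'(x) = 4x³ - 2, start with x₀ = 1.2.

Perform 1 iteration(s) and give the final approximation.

f(x) = x⁴ - 2x - 1
f'(x) = 4x³ - 2
x₀ = 1.2

Newton-Raphson formula: x_{n+1} = x_n - f(x_n)/f'(x_n)

Iteration 1:
  f(1.200000) = -1.326400
  f'(1.200000) = 4.912000
  x_1 = 1.200000 - (-1.326400)/4.912000 = 1.470033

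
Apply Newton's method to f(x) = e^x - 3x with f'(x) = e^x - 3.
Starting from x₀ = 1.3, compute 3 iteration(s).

f(x) = e^x - 3x
f'(x) = e^x - 3
x₀ = 1.3

Newton-Raphson formula: x_{n+1} = x_n - f(x_n)/f'(x_n)

Iteration 1:
  f(1.300000) = -0.230703
  f'(1.300000) = 0.669297
  x_1 = 1.300000 - (-0.230703)/0.669297 = 1.644695
Iteration 2:
  f(1.644695) = 0.245345
  f'(1.644695) = 2.179431
  x_2 = 1.644695 - 0.245345/2.179431 = 1.532122
Iteration 3:
  f(1.532122) = 0.031621
  f'(1.532122) = 1.627987
  x_3 = 1.532122 - 0.031621/1.627987 = 1.512699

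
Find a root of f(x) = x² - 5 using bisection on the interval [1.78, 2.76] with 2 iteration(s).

f(x) = x² - 5
Initial interval: [1.78, 2.76]

Iteration 1:
  c_1 = (1.780000 + 2.760000)/2 = 2.270000
  f(c_1) = f(2.270000) = 0.152900
  f(a) × f(c) < 0, new interval: [1.780000, 2.270000]
Iteration 2:
  c_2 = (1.780000 + 2.270000)/2 = 2.025000
  f(c_2) = f(2.025000) = -0.899375
  f(a) × f(c) ≥ 0, new interval: [2.025000, 2.270000]

After 2 iteration(s), the approximation is c_2 = 2.025000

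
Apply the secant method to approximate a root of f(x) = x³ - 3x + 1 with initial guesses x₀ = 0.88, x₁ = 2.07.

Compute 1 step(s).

f(x) = x³ - 3x + 1
x₀ = 0.88, x₁ = 2.07

Secant formula: x_{n+1} = x_n - f(x_n)(x_n - x_{n-1})/(f(x_n) - f(x_{n-1}))

Iteration 1:
  f(0.880000) = -0.958528
  f(2.070000) = 3.659743
  x_2 = 2.070000 - 3.659743×(2.070000 - 0.880000)/(3.659743 - (-0.958528))
       = 1.126986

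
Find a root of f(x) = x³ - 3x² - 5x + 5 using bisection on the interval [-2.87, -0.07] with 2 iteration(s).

f(x) = x³ - 3x² - 5x + 5
Initial interval: [-2.87, -0.07]

Iteration 1:
  c_1 = (-2.870000 + (-0.070000))/2 = -1.470000
  f(c_1) = f(-1.470000) = 2.690777
  f(a) × f(c) < 0, new interval: [-2.870000, -1.470000]
Iteration 2:
  c_2 = (-2.870000 + (-1.470000))/2 = -2.170000
  f(c_2) = f(-2.170000) = -8.495013
  f(a) × f(c) ≥ 0, new interval: [-2.170000, -1.470000]

After 2 iteration(s), the approximation is c_2 = -2.170000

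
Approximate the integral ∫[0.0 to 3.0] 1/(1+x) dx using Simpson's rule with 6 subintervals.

f(x) = 1/(1+x)
a = 0.0, b = 3.0, n = 6
h = (b - a)/n = 0.500000

Simpson's rule: (h/3)[f(x₀) + 4f(x₁) + 2f(x₂) + ... + f(xₙ)]

x_0 = 0.0000, f(x_0) = 1.000000, coefficient = 1
x_1 = 0.5000, f(x_1) = 0.666667, coefficient = 4
x_2 = 1.0000, f(x_2) = 0.500000, coefficient = 2
x_3 = 1.5000, f(x_3) = 0.400000, coefficient = 4
x_4 = 2.0000, f(x_4) = 0.333333, coefficient = 2
x_5 = 2.5000, f(x_5) = 0.285714, coefficient = 4
x_6 = 3.0000, f(x_6) = 0.250000, coefficient = 1

I ≈ (0.500000/3) × 8.326190 = 1.387698
Exact value: 1.386294
Error: 0.001404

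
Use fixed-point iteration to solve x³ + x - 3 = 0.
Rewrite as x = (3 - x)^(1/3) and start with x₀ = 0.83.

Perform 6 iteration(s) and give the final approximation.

Equation: x³ + x - 3 = 0
Fixed-point form: x = (3 - x)^(1/3)
x₀ = 0.83

x_1 = g(0.830000) = 1.294653
x_2 = g(1.294653) = 1.194733
x_3 = g(1.194733) = 1.217626
x_4 = g(1.217626) = 1.212457
x_5 = g(1.212457) = 1.213628
x_6 = g(1.213628) = 1.213363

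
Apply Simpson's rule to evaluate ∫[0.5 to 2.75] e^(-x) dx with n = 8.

f(x) = e^(-x)
a = 0.5, b = 2.75, n = 8
h = (b - a)/n = 0.281250

Simpson's rule: (h/3)[f(x₀) + 4f(x₁) + 2f(x₂) + ... + f(xₙ)]

x_0 = 0.5000, f(x_0) = 0.606531, coefficient = 1
x_1 = 0.7812, f(x_1) = 0.457833, coefficient = 4
x_2 = 1.0625, f(x_2) = 0.345591, coefficient = 2
x_3 = 1.3438, f(x_3) = 0.260866, coefficient = 4
x_4 = 1.6250, f(x_4) = 0.196912, coefficient = 2
x_5 = 1.9062, f(x_5) = 0.148637, coefficient = 4
x_6 = 2.1875, f(x_6) = 0.112197, coefficient = 2
x_7 = 2.4688, f(x_7) = 0.084691, coefficient = 4
x_8 = 2.7500, f(x_8) = 0.063928, coefficient = 1

I ≈ (0.281250/3) × 5.787962 = 0.542621
Exact value: 0.542603
Error: 0.000019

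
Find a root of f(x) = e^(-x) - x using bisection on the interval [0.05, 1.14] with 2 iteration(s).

f(x) = e^(-x) - x
Initial interval: [0.05, 1.14]

Iteration 1:
  c_1 = (0.050000 + 1.140000)/2 = 0.595000
  f(c_1) = f(0.595000) = -0.043437
  f(a) × f(c) < 0, new interval: [0.050000, 0.595000]
Iteration 2:
  c_2 = (0.050000 + 0.595000)/2 = 0.322500
  f(c_2) = f(0.322500) = 0.401836
  f(a) × f(c) ≥ 0, new interval: [0.322500, 0.595000]

After 2 iteration(s), the approximation is c_2 = 0.322500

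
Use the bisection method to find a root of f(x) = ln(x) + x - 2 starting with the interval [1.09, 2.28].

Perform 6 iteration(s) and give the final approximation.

f(x) = ln(x) + x - 2
Initial interval: [1.09, 2.28]

Iteration 1:
  c_1 = (1.090000 + 2.280000)/2 = 1.685000
  f(c_1) = f(1.685000) = 0.206766
  f(a) × f(c) < 0, new interval: [1.090000, 1.685000]
Iteration 2:
  c_2 = (1.090000 + 1.685000)/2 = 1.387500
  f(c_2) = f(1.387500) = -0.284996
  f(a) × f(c) ≥ 0, new interval: [1.387500, 1.685000]
Iteration 3:
  c_3 = (1.387500 + 1.685000)/2 = 1.536250
  f(c_3) = f(1.536250) = -0.034406
  f(a) × f(c) ≥ 0, new interval: [1.536250, 1.685000]
Iteration 4:
  c_4 = (1.536250 + 1.685000)/2 = 1.610625
  f(c_4) = f(1.610625) = 0.087247
  f(a) × f(c) < 0, new interval: [1.536250, 1.610625]
Iteration 5:
  c_5 = (1.536250 + 1.610625)/2 = 1.573438
  f(c_5) = f(1.573438) = 0.026700
  f(a) × f(c) < 0, new interval: [1.536250, 1.573438]
Iteration 6:
  c_6 = (1.536250 + 1.573438)/2 = 1.554844
  f(c_6) = f(1.554844) = -0.003781
  f(a) × f(c) ≥ 0, new interval: [1.554844, 1.573438]

After 6 iteration(s), the approximation is c_6 = 1.554844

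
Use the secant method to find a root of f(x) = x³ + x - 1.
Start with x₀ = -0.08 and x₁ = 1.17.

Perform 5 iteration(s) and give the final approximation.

f(x) = x³ + x - 1
x₀ = -0.08, x₁ = 1.17

Secant formula: x_{n+1} = x_n - f(x_n)(x_n - x_{n-1})/(f(x_n) - f(x_{n-1}))

Iteration 1:
  f(-0.080000) = -1.080512
  f(1.170000) = 1.771613
  x_2 = 1.170000 - 1.771613×(1.170000 - (-0.080000))/(1.771613 - (-1.080512))
       = 0.393556
Iteration 2:
  f(1.170000) = 1.771613
  f(0.393556) = -0.545488
  x_3 = 0.393556 - (-0.545488)×(0.393556 - 1.170000)/(-0.545488 - 1.771613)
       = 0.576345
Iteration 3:
  f(0.393556) = -0.545488
  f(0.576345) = -0.232209
  x_4 = 0.576345 - (-0.232209)×(0.576345 - 0.393556)/(-0.232209 - (-0.545488))
       = 0.711832
Iteration 4:
  f(0.576345) = -0.232209
  f(0.711832) = 0.072520
  x_5 = 0.711832 - 0.072520×(0.711832 - 0.576345)/(0.072520 - (-0.232209))
       = 0.679588
Iteration 5:
  f(0.711832) = 0.072520
  f(0.679588) = -0.006551
  x_6 = 0.679588 - (-0.006551)×(0.679588 - 0.711832)/(-0.006551 - 0.072520)
       = 0.682259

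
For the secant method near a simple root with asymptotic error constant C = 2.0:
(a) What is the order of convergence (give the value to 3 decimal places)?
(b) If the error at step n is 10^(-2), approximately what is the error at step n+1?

(a) Secant method has superlinear convergence with order φ = (1+√5)/2 ≈ 1.618.
    This means |e_{n+1}| ≈ C|e_n|^1.618.

(b) With |e_n| = 10^(-2) and C = 2.0:
    |e_{n+1}| ≈ 2.0 × (10^(-2))^1.618 = 2.0 × 10^(-3.24)

(a) ≈ 1.618 (golden ratio); (b) |e_{n+1}| ≈ 1.161e-03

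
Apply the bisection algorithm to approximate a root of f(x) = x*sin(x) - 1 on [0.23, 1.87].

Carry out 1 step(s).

f(x) = x*sin(x) - 1
Initial interval: [0.23, 1.87]

Iteration 1:
  c_1 = (0.230000 + 1.870000)/2 = 1.050000
  f(c_1) = f(1.050000) = -0.089206
  f(a) × f(c) ≥ 0, new interval: [1.050000, 1.870000]

After 1 iteration(s), the approximation is c_1 = 1.050000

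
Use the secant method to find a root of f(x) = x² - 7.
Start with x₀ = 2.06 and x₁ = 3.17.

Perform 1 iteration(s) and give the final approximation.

f(x) = x² - 7
x₀ = 2.06, x₁ = 3.17

Secant formula: x_{n+1} = x_n - f(x_n)(x_n - x_{n-1})/(f(x_n) - f(x_{n-1}))

Iteration 1:
  f(2.060000) = -2.756400
  f(3.170000) = 3.048900
  x_2 = 3.170000 - 3.048900×(3.170000 - 2.060000)/(3.048900 - (-2.756400))
       = 2.587036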